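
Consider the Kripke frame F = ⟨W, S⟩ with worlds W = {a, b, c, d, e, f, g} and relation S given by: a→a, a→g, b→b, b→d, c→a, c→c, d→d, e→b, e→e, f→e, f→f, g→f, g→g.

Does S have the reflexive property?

Yes

Reflexive: yes — every world is S-related to itself.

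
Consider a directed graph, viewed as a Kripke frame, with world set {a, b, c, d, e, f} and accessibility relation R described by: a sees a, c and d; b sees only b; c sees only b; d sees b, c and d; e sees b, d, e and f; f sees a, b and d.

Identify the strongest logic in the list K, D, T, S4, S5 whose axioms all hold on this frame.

D

Serial (axiom D): yes — every world has a successor (e.g. a R a).
Reflexive (axiom T): no — c is not related to itself.
Transitive (axiom 4): no — a R c and c R b, but not a R b.
Euclidean (axiom 5): no — a R c and a R d, but not c R d.
So F validates K, D; T would additionally require R to be reflexive. The strongest is D.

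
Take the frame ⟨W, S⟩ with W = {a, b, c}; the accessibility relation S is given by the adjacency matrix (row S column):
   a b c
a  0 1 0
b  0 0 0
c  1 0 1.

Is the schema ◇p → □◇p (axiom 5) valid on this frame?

The schema 5 characterises exactly the Euclidean frames.
Euclidean: no — a S b and a S b, but not b S b.

No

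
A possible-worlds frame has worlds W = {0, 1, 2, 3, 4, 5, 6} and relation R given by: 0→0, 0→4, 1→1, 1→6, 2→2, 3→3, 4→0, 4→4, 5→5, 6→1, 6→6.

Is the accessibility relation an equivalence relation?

Yes

Reflexive: yes — every world is R-related to itself.
Symmetric: yes — every pair in R has its reverse in R.
Transitive: yes — every two-step R-path is closed by a direct edge.
So R is an equivalence relation.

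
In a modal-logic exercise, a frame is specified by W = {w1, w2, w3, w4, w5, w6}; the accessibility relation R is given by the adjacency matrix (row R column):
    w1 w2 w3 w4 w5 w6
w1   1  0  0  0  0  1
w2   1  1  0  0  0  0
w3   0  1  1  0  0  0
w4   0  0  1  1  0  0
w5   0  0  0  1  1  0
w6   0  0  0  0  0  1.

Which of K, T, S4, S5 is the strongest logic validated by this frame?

T

Reflexive (axiom T): yes — every world is R-related to itself.
Transitive (axiom 4): no — w2 R w1 and w1 R w6, but not w2 R w6.
Euclidean (axiom 5): no — w1 R w6 and w1 R w1, but not w6 R w1.
So F validates K, T; S4 would additionally require R to be transitive. The strongest is T.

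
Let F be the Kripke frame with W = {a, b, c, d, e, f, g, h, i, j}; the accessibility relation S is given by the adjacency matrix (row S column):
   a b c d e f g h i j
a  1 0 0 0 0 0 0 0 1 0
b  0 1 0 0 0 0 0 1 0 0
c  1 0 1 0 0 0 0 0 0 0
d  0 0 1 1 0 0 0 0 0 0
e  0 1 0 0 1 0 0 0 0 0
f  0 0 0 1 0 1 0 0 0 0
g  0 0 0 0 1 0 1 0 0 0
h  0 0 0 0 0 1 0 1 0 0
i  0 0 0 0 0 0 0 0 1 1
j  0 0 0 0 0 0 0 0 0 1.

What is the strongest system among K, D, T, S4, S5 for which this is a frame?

T

Serial (axiom D): yes — every world has a successor (e.g. a S a).
Reflexive (axiom T): yes — every world is S-related to itself.
Transitive (axiom 4): no — a S i and i S j, but not a S j.
Euclidean (axiom 5): no — a S i and a S a, but not i S a.
So F validates K, D, T; S4 would additionally require S to be transitive. The strongest is T.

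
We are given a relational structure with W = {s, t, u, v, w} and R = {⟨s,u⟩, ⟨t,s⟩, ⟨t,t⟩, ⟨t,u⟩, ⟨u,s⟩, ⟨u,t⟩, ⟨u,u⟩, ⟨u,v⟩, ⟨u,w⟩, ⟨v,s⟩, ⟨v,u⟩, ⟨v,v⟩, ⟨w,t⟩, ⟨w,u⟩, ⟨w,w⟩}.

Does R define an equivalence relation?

Reflexive: no — s is not related to itself.
Symmetric: no — t R s but not s R t.
Transitive: no — s R u and u R t, but not s R t.
So R is not an equivalence relation.

No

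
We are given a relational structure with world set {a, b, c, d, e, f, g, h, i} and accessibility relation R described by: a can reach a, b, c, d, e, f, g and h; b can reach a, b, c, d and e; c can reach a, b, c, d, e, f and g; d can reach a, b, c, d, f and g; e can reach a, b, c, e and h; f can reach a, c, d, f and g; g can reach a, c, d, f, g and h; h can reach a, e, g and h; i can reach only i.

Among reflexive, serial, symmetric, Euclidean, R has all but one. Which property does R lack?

Euclidean

Reflexive: yes — every world is R-related to itself.
Serial: yes — every world has a successor (e.g. a R a).
Symmetric: yes — every pair in R has its reverse in R.
Euclidean: no — a R b and a R f, but not b R f.
Only Euclidean fails.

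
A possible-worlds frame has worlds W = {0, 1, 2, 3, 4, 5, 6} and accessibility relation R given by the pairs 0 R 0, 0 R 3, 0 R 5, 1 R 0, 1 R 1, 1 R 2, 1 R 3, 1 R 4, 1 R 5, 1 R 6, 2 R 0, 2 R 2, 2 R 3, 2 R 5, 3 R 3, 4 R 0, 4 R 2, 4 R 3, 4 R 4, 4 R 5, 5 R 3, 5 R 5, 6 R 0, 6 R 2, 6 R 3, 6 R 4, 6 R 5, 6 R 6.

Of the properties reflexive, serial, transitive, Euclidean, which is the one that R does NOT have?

Reflexive: yes — every world is R-related to itself.
Serial: yes — every world has a successor (e.g. 0 R 0).
Transitive: yes — every two-step R-path is closed by a direct edge.
Euclidean: no — 0 R 3 and 0 R 5, but not 3 R 5.
Only Euclidean fails.

Euclidean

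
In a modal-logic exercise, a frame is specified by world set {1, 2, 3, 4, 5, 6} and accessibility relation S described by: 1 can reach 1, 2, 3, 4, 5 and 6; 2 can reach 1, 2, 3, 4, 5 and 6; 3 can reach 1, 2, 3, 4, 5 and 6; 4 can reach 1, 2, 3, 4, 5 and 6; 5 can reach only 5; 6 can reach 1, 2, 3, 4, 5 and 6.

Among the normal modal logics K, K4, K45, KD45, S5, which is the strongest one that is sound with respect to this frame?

Transitive (axiom 4): yes — every two-step S-path is closed by a direct edge.
Euclidean (axiom 5): no — 1 S 5 and 1 S 2, but not 5 S 2.
Serial (axiom D): yes — every world has a successor (e.g. 1 S 1).
Reflexive (axiom T): yes — every world is S-related to itself.
So F validates K, K4; K45 would additionally require S to be Euclidean. The strongest is K4.

K4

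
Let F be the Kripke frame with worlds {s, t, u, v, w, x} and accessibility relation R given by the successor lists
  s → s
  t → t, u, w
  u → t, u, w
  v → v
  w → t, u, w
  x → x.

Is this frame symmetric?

Yes

Symmetric: yes — every pair in R has its reverse in R.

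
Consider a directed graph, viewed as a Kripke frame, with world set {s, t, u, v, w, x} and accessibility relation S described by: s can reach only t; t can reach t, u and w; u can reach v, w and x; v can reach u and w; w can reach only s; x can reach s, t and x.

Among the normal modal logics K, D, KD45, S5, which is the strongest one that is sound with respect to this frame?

Serial (axiom D): yes — every world has a successor (e.g. s S t).
Euclidean (axiom 5): no — t S w and t S u, but not w S u.
Transitive (axiom 4): no — s S t and t S u, but not s S u.
Reflexive (axiom T): no — s is not related to itself.
So F validates K, D; KD45 would additionally require S to be Euclidean and transitive. The strongest is D.

D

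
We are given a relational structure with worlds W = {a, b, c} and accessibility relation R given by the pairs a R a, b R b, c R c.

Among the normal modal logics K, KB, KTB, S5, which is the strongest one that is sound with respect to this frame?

S5

Symmetric (axiom B): yes — every pair in R has its reverse in R.
Reflexive (axiom T): yes — every world is R-related to itself.
Euclidean (axiom 5): yes — any two successors of a common world are R-related.
So F validates K, KB, KTB, S5. The strongest is S5.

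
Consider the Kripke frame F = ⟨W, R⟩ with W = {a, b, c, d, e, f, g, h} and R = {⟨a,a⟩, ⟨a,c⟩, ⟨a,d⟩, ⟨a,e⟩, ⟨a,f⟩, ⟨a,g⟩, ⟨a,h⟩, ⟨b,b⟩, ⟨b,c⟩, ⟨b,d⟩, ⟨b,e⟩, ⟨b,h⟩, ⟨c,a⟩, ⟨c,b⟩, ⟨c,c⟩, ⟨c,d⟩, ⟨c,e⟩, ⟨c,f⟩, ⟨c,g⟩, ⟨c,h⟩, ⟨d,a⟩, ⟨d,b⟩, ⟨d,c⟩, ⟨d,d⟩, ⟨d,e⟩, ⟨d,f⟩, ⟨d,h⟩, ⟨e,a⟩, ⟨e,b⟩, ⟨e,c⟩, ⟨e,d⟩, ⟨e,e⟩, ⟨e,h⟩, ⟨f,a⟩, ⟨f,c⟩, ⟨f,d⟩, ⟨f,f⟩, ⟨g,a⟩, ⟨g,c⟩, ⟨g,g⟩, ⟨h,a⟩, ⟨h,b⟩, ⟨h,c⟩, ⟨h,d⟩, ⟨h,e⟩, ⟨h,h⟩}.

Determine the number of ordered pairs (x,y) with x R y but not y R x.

0

R is symmetric; there are no such tuples.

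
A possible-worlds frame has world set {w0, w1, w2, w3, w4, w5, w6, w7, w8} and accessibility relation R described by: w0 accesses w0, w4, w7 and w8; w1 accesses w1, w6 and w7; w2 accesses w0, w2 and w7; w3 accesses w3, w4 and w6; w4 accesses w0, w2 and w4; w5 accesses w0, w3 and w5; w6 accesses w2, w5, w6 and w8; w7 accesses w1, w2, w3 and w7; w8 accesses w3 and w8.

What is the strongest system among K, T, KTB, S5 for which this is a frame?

Reflexive (axiom T): yes — every world is R-related to itself.
Symmetric (axiom B): no — w0 R w7 but not w7 R w0.
Euclidean (axiom 5): no — w0 R w4 and w0 R w7, but not w4 R w7.
So F validates K, T; KTB would additionally require R to be symmetric. The strongest is T.

T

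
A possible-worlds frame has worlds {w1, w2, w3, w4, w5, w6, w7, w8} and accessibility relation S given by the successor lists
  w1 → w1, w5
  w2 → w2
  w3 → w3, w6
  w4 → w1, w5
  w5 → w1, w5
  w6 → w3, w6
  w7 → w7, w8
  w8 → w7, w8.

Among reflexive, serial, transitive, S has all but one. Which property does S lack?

reflexive

Reflexive: no — w4 is not related to itself.
Serial: yes — every world has a successor (e.g. w1 S w1).
Transitive: yes — every two-step S-path is closed by a direct edge.
Only reflexive fails.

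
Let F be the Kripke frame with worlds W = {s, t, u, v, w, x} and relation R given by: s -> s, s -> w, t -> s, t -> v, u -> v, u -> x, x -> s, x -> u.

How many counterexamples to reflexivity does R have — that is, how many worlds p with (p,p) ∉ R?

Enumerating: t, u, v, w, x.

5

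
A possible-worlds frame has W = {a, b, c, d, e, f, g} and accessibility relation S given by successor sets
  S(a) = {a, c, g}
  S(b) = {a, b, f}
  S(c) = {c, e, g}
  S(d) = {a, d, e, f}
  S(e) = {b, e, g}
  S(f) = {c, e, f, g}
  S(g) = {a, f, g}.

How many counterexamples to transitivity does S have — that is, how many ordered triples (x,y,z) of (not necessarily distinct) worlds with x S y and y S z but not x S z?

Enumerating: (a,c,e), (a,g,f), (b,a,c), (b,a,g), (b,f,c), (b,f,e), (b,f,g), (c,e,b), (c,g,a), (c,g,f), (d,a,c), (d,a,g), … and 13 more.
Total: 25.

25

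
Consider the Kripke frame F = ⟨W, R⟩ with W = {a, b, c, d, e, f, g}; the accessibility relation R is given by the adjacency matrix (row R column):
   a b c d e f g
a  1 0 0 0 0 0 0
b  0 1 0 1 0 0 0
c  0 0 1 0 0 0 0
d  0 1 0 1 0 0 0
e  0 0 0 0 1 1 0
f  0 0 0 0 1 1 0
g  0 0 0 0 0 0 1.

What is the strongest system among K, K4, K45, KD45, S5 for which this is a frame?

S5

Transitive (axiom 4): yes — every two-step R-path is closed by a direct edge.
Euclidean (axiom 5): yes — any two successors of a common world are R-related.
Serial (axiom D): yes — every world has a successor (e.g. a R a).
Reflexive (axiom T): yes — every world is R-related to itself.
So F validates K, K4, K45, KD45, S5. The strongest is S5.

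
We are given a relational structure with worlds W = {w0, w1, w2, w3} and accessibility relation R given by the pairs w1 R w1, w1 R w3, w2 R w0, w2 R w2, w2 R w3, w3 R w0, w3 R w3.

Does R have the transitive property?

No

Transitive: no — w1 R w3 and w3 R w0, but not w1 R w0.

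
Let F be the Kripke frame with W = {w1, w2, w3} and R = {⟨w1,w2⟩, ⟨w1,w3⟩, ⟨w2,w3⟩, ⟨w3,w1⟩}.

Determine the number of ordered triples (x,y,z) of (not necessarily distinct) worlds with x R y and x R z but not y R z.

5

Enumerating: (w1,w2,w2), (w1,w3,w2), (w1,w3,w3), (w2,w3,w3), (w3,w1,w1).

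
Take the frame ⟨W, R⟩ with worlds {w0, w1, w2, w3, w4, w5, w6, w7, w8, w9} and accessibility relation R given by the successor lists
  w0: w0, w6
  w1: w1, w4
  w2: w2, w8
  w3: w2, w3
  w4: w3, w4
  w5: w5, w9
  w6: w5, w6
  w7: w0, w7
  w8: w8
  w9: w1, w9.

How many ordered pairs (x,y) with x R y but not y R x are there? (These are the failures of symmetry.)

Enumerating: (w0,w6), (w1,w4), (w2,w8), (w3,w2), (w4,w3), (w5,w9), (w6,w5), (w7,w0), (w9,w1).

9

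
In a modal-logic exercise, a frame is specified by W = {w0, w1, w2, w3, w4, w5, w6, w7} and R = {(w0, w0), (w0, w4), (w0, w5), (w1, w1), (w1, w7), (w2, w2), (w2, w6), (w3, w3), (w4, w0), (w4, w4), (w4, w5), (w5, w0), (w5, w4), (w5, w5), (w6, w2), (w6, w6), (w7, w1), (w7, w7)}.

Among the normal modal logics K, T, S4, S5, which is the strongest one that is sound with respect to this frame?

S5

Reflexive (axiom T): yes — every world is R-related to itself.
Transitive (axiom 4): yes — every two-step R-path is closed by a direct edge.
Euclidean (axiom 5): yes — any two successors of a common world are R-related.
So F validates K, T, S4, S5. The strongest is S5.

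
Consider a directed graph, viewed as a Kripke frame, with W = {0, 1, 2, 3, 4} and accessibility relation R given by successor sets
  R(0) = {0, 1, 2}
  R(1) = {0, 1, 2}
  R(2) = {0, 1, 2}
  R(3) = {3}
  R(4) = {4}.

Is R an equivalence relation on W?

Yes

Reflexive: yes — every world is R-related to itself.
Symmetric: yes — every pair in R has its reverse in R.
Transitive: yes — every two-step R-path is closed by a direct edge.
So R is an equivalence relation.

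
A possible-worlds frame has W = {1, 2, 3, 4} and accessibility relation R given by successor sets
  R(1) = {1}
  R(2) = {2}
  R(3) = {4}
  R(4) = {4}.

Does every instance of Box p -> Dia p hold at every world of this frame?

Yes

By correspondence theory, D is valid on a frame iff R is serial.
Serial: yes — every world has a successor (e.g. 1 R 1).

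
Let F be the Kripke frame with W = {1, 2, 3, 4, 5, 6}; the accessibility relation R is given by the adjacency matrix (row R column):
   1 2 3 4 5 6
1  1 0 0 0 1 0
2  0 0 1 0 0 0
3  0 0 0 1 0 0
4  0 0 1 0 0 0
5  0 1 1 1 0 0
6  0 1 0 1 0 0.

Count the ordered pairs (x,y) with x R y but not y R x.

Enumerating: (1,5), (2,3), (5,2), (5,3), (5,4), (6,2), (6,4).

7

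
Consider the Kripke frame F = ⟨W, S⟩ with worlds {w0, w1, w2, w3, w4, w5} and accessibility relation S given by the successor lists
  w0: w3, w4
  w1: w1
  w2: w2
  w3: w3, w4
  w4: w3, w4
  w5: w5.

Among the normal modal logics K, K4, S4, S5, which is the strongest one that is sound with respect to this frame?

K4

Transitive (axiom 4): yes — every two-step S-path is closed by a direct edge.
Reflexive (axiom T): no — w0 is not related to itself.
Euclidean (axiom 5): yes — any two successors of a common world are S-related.
So F validates K, K4; S4 would additionally require S to be reflexive. The strongest is K4.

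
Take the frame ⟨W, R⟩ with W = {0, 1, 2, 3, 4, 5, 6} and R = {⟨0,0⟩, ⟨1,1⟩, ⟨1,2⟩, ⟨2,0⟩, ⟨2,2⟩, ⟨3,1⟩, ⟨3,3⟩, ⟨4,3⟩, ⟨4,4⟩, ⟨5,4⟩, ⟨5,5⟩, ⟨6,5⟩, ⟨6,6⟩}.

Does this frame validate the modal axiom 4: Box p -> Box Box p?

The schema 4 characterises exactly the transitive frames.
Transitive: no — 1 R 2 and 2 R 0, but not 1 R 0.

No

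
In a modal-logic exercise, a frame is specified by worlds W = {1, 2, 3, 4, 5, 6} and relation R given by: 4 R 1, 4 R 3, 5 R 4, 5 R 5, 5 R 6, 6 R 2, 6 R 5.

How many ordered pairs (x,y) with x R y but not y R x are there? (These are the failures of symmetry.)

4

Enumerating: (4,1), (4,3), (5,4), (6,2).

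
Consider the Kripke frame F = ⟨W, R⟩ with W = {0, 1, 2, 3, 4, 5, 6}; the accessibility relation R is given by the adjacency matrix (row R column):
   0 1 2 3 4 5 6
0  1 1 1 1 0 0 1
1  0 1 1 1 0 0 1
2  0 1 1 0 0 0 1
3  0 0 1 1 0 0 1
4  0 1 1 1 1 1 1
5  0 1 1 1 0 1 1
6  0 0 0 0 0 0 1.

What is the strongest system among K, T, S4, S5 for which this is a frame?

T

Reflexive (axiom T): yes — every world is R-related to itself.
Transitive (axiom 4): no — 2 R 1 and 1 R 3, but not 2 R 3.
Euclidean (axiom 5): no — 0 R 2 and 0 R 3, but not 2 R 3.
So F validates K, T; S4 would additionally require R to be transitive. The strongest is T.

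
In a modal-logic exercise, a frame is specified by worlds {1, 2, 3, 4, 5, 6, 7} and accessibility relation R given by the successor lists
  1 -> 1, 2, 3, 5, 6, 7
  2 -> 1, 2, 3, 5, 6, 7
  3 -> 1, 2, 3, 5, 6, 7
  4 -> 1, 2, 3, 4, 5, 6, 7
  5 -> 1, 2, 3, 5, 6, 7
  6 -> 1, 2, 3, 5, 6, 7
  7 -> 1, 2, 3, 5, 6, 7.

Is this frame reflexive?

Reflexive: yes — every world is R-related to itself.

Yes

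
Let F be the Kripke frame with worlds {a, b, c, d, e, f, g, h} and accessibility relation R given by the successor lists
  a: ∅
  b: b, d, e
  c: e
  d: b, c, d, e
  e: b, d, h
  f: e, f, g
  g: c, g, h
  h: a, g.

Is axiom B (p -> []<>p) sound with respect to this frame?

No

By correspondence theory, B is valid on a frame iff R is symmetric.
Symmetric: no — c R e but not e R c.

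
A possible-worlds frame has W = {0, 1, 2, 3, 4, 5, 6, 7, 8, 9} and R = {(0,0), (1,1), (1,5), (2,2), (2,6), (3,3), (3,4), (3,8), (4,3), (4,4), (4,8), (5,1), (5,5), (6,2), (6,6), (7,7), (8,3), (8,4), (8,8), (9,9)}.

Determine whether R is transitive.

Yes

Transitive: yes — every two-step R-path is closed by a direct edge.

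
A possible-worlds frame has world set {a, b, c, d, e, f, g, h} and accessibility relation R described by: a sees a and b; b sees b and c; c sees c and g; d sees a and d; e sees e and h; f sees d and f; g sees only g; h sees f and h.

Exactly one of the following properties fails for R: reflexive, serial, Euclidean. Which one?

Euclidean

Reflexive: yes — every world is R-related to itself.
Serial: yes — every world has a successor (e.g. a R a).
Euclidean: no — a R b and a R a, but not b R a.
Only Euclidean fails.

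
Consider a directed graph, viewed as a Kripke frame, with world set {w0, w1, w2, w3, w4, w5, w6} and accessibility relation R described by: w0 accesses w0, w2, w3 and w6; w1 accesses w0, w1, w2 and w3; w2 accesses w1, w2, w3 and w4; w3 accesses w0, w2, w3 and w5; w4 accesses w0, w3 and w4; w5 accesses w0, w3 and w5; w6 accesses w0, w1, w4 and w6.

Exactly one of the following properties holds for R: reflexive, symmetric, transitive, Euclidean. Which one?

Reflexive: yes — every world is R-related to itself.
Symmetric: no — w0 R w2 but not w2 R w0.
Transitive: no — w0 R w2 and w2 R w1, but not w0 R w1.
Euclidean: no — w0 R w2 and w0 R w6, but not w2 R w6.
Only reflexive holds.

reflexive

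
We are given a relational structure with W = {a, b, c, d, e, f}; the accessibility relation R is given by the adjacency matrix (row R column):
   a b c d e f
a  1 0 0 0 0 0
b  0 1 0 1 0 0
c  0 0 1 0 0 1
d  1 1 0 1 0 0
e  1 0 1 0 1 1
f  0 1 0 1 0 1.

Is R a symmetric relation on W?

Symmetric: no — c R f but not f R c.

No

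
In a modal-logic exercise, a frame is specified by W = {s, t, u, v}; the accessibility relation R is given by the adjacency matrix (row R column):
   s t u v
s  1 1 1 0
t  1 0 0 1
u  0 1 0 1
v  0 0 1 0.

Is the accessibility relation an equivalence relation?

Reflexive: no — t is not related to itself.
Symmetric: no — s R u but not u R s.
Transitive: no — s R t and t R v, but not s R v.
So R is not an equivalence relation.

No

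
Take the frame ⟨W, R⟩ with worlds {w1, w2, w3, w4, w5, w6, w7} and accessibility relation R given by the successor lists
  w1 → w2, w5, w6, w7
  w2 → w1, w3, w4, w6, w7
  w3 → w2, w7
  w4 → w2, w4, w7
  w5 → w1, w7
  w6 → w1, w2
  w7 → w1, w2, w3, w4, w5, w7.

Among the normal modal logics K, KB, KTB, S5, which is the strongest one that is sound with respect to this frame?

KB

Symmetric (axiom B): yes — every pair in R has its reverse in R.
Reflexive (axiom T): no — w1 is not related to itself.
Euclidean (axiom 5): no — w1 R w2 and w1 R w5, but not w2 R w5.
So F validates K, KB; KTB would additionally require R to be reflexive. The strongest is KB.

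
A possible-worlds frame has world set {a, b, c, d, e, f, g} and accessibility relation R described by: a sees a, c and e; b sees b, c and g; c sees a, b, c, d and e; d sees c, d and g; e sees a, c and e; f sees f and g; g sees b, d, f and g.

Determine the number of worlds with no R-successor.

R is serial; there are no such worlds.

0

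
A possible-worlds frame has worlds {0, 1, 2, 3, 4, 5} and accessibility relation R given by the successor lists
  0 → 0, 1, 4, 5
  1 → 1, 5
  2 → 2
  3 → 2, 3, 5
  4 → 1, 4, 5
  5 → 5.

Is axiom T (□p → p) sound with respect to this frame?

The schema T characterises exactly the reflexive frames.
Reflexive: yes — every world is R-related to itself.

Yes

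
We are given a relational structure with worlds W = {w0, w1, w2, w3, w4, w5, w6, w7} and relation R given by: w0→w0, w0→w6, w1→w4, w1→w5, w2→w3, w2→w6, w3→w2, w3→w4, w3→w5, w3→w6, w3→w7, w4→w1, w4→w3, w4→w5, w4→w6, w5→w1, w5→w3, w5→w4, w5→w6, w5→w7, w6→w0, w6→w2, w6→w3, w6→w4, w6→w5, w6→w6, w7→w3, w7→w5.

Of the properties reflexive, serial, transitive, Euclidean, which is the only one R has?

Reflexive: no — w1 is not related to itself.
Serial: yes — every world has a successor (e.g. w0 R w0).
Transitive: no — w0 R w6 and w6 R w2, but not w0 R w2.
Euclidean: no — w3 R w2 and w3 R w4, but not w2 R w4.
Only serial holds.

serial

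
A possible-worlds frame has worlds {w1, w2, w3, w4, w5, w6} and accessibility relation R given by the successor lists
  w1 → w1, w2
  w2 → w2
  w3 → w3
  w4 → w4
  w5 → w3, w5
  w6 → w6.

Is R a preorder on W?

Reflexive: yes — every world is R-related to itself.
Transitive: yes — every two-step R-path is closed by a direct edge.
So R is a preorder.

Yes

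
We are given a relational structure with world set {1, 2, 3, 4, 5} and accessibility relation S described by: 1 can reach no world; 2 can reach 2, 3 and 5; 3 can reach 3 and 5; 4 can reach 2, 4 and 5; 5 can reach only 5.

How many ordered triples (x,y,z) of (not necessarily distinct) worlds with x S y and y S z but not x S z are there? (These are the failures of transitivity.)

Enumerating: (4,2,3).

1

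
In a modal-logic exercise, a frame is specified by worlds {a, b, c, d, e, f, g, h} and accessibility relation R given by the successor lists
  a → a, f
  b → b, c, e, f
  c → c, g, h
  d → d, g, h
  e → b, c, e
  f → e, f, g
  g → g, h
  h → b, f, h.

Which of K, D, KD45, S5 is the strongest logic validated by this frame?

D

Serial (axiom D): yes — every world has a successor (e.g. a R a).
Euclidean (axiom 5): no — b R c and b R e, but not c R e.
Transitive (axiom 4): no — a R f and f R e, but not a R e.
Reflexive (axiom T): yes — every world is R-related to itself.
So F validates K, D; KD45 would additionally require R to be Euclidean and transitive. The strongest is D.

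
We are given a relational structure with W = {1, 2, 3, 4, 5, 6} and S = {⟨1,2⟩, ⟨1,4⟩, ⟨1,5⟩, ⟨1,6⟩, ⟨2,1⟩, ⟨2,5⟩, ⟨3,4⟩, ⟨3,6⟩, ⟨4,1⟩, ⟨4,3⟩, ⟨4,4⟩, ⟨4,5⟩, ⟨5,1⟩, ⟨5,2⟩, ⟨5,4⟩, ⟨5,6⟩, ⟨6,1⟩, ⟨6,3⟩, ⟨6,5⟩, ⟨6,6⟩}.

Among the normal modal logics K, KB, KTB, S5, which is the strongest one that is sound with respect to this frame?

KB

Symmetric (axiom B): yes — every pair in S has its reverse in S.
Reflexive (axiom T): no — 1 is not related to itself.
Euclidean (axiom 5): no — 1 S 2 and 1 S 4, but not 2 S 4.
So F validates K, KB; KTB would additionally require S to be reflexive. The strongest is KB.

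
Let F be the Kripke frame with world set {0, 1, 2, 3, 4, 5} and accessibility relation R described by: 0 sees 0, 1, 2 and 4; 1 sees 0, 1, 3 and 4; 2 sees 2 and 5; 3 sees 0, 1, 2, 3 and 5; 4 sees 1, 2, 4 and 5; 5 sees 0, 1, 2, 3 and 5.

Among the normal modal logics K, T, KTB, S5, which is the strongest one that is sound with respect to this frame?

T

Reflexive (axiom T): yes — every world is R-related to itself.
Symmetric (axiom B): no — 0 R 2 but not 2 R 0.
Euclidean (axiom 5): no — 0 R 1 and 0 R 2, but not 1 R 2.
So F validates K, T; KTB would additionally require R to be symmetric. The strongest is T.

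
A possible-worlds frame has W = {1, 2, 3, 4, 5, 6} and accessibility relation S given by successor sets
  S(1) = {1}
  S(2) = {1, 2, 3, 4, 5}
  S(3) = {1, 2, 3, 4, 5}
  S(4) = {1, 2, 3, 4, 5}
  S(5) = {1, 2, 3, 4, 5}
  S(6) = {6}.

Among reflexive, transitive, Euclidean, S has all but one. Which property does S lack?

Reflexive: yes — every world is S-related to itself.
Transitive: yes — every two-step S-path is closed by a direct edge.
Euclidean: no — 2 S 1 and 2 S 3, but not 1 S 3.
Only Euclidean fails.

Euclidean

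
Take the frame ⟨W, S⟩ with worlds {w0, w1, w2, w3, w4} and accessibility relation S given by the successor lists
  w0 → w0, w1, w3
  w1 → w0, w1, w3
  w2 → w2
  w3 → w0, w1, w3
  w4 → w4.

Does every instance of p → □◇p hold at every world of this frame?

By correspondence theory, B is valid on a frame iff S is symmetric.
Symmetric: yes — every pair in S has its reverse in S.

Yes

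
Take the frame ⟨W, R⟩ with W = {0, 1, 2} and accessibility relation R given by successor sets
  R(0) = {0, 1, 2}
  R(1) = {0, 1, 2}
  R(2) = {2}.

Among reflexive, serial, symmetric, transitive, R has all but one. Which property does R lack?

symmetric

Reflexive: yes — every world is R-related to itself.
Serial: yes — every world has a successor (e.g. 0 R 0).
Symmetric: no — 0 R 2 but not 2 R 0.
Transitive: yes — every two-step R-path is closed by a direct edge.
Only symmetric fails.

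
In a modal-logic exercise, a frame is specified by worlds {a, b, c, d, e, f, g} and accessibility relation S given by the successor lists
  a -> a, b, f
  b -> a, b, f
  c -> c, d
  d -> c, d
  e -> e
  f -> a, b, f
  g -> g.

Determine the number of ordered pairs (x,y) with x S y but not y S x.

S is symmetric; there are no such tuples.

0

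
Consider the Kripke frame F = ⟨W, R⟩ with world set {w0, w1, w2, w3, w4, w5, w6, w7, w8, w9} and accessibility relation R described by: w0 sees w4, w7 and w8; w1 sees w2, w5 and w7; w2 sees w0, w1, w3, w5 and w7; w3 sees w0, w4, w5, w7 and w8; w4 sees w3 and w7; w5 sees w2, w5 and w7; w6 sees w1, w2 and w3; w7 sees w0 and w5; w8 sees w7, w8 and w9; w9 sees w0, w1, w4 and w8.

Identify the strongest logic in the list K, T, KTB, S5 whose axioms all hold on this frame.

K

Reflexive (axiom T): no — w0 is not related to itself.
Symmetric (axiom B): no — w0 R w4 but not w4 R w0.
Euclidean (axiom 5): no — w0 R w4 and w0 R w8, but not w4 R w8.
So F validates K; T would additionally require R to be reflexive. The strongest is K.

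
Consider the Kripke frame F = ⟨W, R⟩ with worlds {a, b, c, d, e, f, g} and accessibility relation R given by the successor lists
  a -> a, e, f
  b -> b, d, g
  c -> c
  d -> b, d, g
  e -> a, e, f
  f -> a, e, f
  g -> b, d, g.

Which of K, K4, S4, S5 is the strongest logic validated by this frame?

Transitive (axiom 4): yes — every two-step R-path is closed by a direct edge.
Reflexive (axiom T): yes — every world is R-related to itself.
Euclidean (axiom 5): yes — any two successors of a common world are R-related.
So F validates K, K4, S4, S5. The strongest is S5.

S5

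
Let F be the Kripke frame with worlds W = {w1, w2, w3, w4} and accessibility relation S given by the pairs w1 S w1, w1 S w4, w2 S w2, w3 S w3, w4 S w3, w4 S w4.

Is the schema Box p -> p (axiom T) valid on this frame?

By correspondence theory, T is valid on a frame iff S is reflexive.
Reflexive: yes — every world is S-related to itself.

Yes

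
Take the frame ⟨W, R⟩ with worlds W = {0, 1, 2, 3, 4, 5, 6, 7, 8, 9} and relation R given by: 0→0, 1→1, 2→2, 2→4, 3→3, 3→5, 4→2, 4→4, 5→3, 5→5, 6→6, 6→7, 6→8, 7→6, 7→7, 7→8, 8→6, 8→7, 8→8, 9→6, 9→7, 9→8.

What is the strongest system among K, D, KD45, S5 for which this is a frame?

Serial (axiom D): yes — every world has a successor (e.g. 0 R 0).
Euclidean (axiom 5): yes — any two successors of a common world are R-related.
Transitive (axiom 4): yes — every two-step R-path is closed by a direct edge.
Reflexive (axiom T): no — 9 is not related to itself.
So F validates K, D, KD45; S5 would additionally require R to be reflexive. The strongest is KD45.

KD45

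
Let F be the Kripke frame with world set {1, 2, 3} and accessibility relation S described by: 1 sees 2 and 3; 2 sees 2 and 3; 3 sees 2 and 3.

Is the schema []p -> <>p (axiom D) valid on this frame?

Yes

The schema D characterises exactly the serial frames.
Serial: yes — every world has a successor (e.g. 1 S 2).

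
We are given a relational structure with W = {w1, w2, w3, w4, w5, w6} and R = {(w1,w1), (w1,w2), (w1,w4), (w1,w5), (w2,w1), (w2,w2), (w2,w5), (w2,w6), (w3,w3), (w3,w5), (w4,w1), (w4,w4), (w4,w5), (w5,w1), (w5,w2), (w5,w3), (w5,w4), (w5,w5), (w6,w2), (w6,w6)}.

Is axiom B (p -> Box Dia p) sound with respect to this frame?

Yes

By correspondence theory, B is valid on a frame iff R is symmetric.
Symmetric: yes — every pair in R has its reverse in R.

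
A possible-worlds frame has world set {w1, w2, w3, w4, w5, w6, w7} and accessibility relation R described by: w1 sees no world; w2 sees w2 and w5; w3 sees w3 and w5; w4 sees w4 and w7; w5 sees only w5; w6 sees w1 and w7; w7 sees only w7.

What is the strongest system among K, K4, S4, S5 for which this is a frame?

Transitive (axiom 4): yes — every two-step R-path is closed by a direct edge.
Reflexive (axiom T): no — w1 is not related to itself.
Euclidean (axiom 5): no — w6 R w1 and w6 R w7, but not w1 R w7.
So F validates K, K4; S4 would additionally require R to be reflexive. The strongest is K4.

K4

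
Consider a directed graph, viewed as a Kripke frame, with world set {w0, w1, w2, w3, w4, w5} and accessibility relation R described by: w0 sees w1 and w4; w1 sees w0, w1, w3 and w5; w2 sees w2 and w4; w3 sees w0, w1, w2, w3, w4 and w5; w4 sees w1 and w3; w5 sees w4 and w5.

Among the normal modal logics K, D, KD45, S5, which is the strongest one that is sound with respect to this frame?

D

Serial (axiom D): yes — every world has a successor (e.g. w0 R w1).
Euclidean (axiom 5): no — w0 R w1 and w0 R w4, but not w1 R w4.
Transitive (axiom 4): no — w0 R w1 and w1 R w3, but not w0 R w3.
Reflexive (axiom T): no — w0 is not related to itself.
So F validates K, D; KD45 would additionally require R to be Euclidean and transitive. The strongest is D.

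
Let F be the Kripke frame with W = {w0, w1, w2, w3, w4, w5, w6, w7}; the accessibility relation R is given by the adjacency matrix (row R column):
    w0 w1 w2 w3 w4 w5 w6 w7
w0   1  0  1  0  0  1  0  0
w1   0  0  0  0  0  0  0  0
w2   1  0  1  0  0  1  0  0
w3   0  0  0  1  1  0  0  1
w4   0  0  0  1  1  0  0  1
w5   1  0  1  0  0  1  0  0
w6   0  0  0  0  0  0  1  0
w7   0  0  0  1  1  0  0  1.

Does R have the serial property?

No

Serial: no — w1 has no R-successor.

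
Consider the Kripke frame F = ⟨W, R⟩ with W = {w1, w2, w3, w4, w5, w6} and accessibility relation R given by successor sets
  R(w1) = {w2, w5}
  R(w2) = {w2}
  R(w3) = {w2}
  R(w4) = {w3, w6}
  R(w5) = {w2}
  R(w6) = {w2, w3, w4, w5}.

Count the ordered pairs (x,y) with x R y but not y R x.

Enumerating: (w1,w2), (w1,w5), (w3,w2), (w4,w3), (w5,w2), (w6,w2), (w6,w3), (w6,w5).

8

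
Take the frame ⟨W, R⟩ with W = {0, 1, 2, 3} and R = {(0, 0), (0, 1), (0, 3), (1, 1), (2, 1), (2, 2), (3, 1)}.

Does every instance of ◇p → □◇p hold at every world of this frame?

No

The schema 5 characterises exactly the Euclidean frames.
Euclidean: no — 0 R 1 and 0 R 3, but not 1 R 3.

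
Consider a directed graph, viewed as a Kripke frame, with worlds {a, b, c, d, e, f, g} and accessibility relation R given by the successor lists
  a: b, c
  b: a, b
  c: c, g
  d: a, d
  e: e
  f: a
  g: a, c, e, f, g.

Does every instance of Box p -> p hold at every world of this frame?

No

Axiom T corresponds to the accessibility relation being reflexive.
Reflexive: no — a is not related to itself.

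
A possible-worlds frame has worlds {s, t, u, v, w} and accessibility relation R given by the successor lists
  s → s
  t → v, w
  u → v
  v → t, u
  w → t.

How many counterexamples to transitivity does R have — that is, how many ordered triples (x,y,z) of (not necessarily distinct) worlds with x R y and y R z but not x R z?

10

Enumerating: (t,v,t), (t,v,u), (t,w,t), (u,v,t), (u,v,u), (v,t,v), (v,t,w), (v,u,v), (w,t,v), (w,t,w).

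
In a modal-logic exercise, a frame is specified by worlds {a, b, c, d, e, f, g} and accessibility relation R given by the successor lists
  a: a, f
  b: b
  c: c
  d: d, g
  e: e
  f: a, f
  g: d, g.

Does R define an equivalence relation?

Reflexive: yes — every world is R-related to itself.
Symmetric: yes — every pair in R has its reverse in R.
Transitive: yes — every two-step R-path is closed by a direct edge.
So R is an equivalence relation.

Yes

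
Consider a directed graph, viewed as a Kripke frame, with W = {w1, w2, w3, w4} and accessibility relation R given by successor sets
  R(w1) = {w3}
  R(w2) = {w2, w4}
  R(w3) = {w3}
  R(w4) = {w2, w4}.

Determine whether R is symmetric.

No

Symmetric: no — w1 R w3 but not w3 R w1.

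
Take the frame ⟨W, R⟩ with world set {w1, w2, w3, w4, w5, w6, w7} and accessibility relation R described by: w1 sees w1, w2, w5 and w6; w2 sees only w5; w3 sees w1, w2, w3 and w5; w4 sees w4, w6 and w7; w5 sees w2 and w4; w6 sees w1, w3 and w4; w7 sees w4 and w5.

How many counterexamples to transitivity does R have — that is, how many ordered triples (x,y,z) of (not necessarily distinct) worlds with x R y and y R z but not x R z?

23

Enumerating: (w1,w5,w4), (w1,w6,w3), (w1,w6,w4), (w2,w5,w2), (w2,w5,w4), (w3,w1,w6), (w3,w5,w4), (w4,w6,w1), (w4,w6,w3), (w4,w7,w5), (w5,w2,w5), (w5,w4,w6), … and 11 more.
Total: 23.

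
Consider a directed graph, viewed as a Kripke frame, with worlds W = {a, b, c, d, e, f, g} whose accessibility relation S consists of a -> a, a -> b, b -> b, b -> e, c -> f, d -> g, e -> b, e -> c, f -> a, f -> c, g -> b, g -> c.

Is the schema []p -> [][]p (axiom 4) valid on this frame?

No

By correspondence theory, 4 is valid on a frame iff S is transitive.
Transitive: no — a S b and b S e, but not a S e.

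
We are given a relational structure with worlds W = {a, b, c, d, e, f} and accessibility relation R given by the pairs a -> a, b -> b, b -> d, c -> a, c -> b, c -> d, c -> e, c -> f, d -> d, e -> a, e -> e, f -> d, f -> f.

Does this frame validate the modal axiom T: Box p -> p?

No

Axiom T corresponds to the accessibility relation being reflexive.
Reflexive: no — c is not related to itself.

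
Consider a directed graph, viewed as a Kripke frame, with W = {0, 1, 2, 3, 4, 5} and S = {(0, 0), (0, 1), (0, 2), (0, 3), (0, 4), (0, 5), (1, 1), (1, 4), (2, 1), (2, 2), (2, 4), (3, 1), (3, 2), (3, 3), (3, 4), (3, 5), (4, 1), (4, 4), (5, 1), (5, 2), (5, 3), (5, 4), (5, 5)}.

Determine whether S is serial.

Yes

Serial: yes — every world has a successor (e.g. 0 S 0).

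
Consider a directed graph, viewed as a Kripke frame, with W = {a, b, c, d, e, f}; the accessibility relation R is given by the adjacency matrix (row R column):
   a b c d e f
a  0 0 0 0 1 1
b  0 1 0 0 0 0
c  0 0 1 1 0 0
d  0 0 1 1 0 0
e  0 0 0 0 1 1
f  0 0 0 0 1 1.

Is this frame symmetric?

Symmetric: no — a R e but not e R a.

No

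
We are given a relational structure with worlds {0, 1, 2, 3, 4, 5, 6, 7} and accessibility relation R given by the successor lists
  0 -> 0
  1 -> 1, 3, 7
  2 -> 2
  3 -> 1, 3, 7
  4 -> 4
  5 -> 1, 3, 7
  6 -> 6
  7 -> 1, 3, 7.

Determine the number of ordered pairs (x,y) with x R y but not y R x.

3

Enumerating: (5,1), (5,3), (5,7).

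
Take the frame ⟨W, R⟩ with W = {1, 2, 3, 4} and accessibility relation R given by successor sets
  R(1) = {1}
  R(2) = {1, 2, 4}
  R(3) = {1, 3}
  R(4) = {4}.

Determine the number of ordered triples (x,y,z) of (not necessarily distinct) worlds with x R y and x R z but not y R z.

Enumerating: (2,1,2), (2,1,4), (2,4,1), (2,4,2), (3,1,3).

5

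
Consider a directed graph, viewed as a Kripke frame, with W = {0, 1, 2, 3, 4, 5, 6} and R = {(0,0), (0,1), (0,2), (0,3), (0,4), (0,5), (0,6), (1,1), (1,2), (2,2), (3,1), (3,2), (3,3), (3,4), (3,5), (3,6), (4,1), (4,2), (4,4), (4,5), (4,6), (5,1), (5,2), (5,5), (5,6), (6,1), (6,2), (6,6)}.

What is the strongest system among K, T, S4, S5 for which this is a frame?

Reflexive (axiom T): yes — every world is R-related to itself.
Transitive (axiom 4): yes — every two-step R-path is closed by a direct edge.
Euclidean (axiom 5): no — 0 R 1 and 0 R 3, but not 1 R 3.
So F validates K, T, S4; S5 would additionally require R to be Euclidean. The strongest is S4.

S4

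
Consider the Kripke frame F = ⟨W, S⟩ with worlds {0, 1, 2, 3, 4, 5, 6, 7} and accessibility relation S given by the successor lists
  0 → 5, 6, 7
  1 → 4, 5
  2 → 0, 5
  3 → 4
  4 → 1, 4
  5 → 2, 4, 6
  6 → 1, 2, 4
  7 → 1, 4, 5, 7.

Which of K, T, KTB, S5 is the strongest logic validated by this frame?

Reflexive (axiom T): no — 0 is not related to itself.
Symmetric (axiom B): no — 0 S 5 but not 5 S 0.
Euclidean (axiom 5): no — 0 S 5 and 0 S 7, but not 5 S 7.
So F validates K; T would additionally require S to be reflexive. The strongest is K.

K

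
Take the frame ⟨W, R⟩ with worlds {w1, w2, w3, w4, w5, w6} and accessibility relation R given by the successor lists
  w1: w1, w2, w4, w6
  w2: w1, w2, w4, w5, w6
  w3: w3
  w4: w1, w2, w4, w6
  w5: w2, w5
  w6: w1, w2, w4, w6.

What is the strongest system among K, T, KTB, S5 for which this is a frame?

KTB

Reflexive (axiom T): yes — every world is R-related to itself.
Symmetric (axiom B): yes — every pair in R has its reverse in R.
Euclidean (axiom 5): no — w2 R w1 and w2 R w5, but not w1 R w5.
So F validates K, T, KTB; S5 would additionally require R to be Euclidean. The strongest is KTB.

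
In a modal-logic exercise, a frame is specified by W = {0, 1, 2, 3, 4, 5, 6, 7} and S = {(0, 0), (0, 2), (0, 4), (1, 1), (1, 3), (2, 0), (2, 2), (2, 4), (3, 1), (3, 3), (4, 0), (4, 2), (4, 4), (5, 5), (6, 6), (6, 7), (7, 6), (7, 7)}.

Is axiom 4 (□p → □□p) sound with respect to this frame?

Yes

The schema 4 characterises exactly the transitive frames.
Transitive: yes — every two-step S-path is closed by a direct edge.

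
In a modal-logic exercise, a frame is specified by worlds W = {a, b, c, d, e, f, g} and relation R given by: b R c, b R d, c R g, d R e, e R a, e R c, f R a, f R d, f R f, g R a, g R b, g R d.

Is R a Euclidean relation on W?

Euclidean: no — b R c and b R d, but not c R d.

No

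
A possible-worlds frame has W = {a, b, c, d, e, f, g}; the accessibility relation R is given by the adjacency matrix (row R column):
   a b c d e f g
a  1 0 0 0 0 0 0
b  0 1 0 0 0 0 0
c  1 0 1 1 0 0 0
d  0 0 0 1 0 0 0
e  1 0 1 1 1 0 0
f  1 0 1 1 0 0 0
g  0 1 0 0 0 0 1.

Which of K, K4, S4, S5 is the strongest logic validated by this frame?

K4

Transitive (axiom 4): yes — every two-step R-path is closed by a direct edge.
Reflexive (axiom T): no — f is not related to itself.
Euclidean (axiom 5): no — c R a and c R d, but not a R d.
So F validates K, K4; S4 would additionally require R to be reflexive. The strongest is K4.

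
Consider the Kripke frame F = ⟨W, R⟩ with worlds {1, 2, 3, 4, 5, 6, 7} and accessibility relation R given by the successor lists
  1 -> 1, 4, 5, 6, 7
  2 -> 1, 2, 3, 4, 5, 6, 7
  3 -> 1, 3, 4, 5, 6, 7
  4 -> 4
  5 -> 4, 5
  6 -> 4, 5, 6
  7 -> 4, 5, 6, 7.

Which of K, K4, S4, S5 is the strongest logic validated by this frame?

Transitive (axiom 4): yes — every two-step R-path is closed by a direct edge.
Reflexive (axiom T): yes — every world is R-related to itself.
Euclidean (axiom 5): no — 1 R 4 and 1 R 5, but not 4 R 5.
So F validates K, K4, S4; S5 would additionally require R to be Euclidean. The strongest is S4.

S4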